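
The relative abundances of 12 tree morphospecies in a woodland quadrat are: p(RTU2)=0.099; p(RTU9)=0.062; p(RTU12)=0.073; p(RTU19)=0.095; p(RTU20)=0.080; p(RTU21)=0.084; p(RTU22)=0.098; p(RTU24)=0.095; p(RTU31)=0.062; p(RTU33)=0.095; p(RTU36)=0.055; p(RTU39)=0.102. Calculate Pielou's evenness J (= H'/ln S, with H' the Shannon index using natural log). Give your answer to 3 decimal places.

H' = −Σ pᵢ ln pᵢ = −((-0.22895) + (-0.17240) + (-0.19106) + (-0.22362) + (-0.20206) + (-0.20806) + (-0.22763) + (-0.22362) + (-0.17240) + (-0.22362) + (-0.15952) + (-0.23284)) = 2.46579 (working shown to 5 dp, full precision carried).
With S = 12 species, ln S = 2.48491, so J = 2.46579/2.48491 = 0.99231, i.e. 0.992 to 3 decimal places.

0.992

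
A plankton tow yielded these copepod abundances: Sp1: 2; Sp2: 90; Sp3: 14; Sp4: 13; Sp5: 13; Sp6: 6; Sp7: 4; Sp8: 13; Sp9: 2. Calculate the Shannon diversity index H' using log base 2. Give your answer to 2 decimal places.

Total N = 2+90+14+13+13+6+4+13+2 = 157, so the proportions are 0.0127, 0.5732, 0.0892, 0.0828, 0.0828, 0.0382, 0.0255, 0.0828, 0.0127 (working shown to 4 dp, full precision carried).
Each pᵢ log₂ pᵢ term: 0.0127×(-6.2946)=-0.0802, 0.5732×(-0.8028)=-0.4602, 0.0892×(-3.4873)=-0.3110, 0.0828×(-3.5942)=-0.2976, 0.0828×(-3.5942)=-0.2976, 0.0382×(-4.7097)=-0.1800, 0.0255×(-5.2946)=-0.1349, 0.0828×(-3.5942)=-0.2976, 0.0127×(-6.2946)=-0.0802.
Sum = -2.1392, so H' = 2.14.

2.14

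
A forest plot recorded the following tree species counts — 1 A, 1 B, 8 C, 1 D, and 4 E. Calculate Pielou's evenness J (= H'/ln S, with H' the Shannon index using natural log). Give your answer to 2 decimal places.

Total N = 1+1+8+1+4 = 15, so the proportions are 0.0667, 0.0667, 0.5333, 0.0667, 0.2667 (working shown to 4 dp, full precision carried).
H' = −Σ pᵢ ln pᵢ = −((-0.1805) + (-0.1805) + (-0.3353) + (-0.1805) + (-0.3525)) = 1.2293.
With S = 5 species, ln S = 1.6094, so J = 1.2293/1.6094 = 0.7638, i.e. 0.76 to 2 decimal places.

0.76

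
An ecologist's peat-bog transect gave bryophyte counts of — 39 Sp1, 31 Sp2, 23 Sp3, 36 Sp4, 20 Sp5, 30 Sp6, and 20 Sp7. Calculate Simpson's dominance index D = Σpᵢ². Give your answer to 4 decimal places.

0.1517

Total N = 39+31+23+36+20+30+20 = 199, so the proportions are 0.19598, 0.155779, 0.115578, 0.180905, 0.100503, 0.150754, 0.100503 (working shown to 6 dp, full precision carried).
D = 0.19598² + 0.155779² + 0.115578² + 0.180905² + 0.100503² + 0.150754² + 0.100503² = 0.038408 + 0.024267 + 0.013358 + 0.032726 + 0.010101 + 0.022727 + 0.010101 = 0.151688.
To 4 decimal places, D = 0.1517.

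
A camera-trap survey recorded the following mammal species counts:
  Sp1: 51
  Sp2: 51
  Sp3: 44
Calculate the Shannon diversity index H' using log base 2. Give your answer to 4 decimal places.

Total N = 51+51+44 = 146, so the proportions are 0.349315, 0.349315, 0.30137 (working shown to 6 dp, full precision carried).
Each pᵢ log₂ pᵢ term: 0.349315×(-1.517399)=-0.530050, 0.349315×(-1.517399)=-0.530050, 0.30137×(-1.730393)=-0.521488.
Sum = -1.581589, so H' = 1.5816.

1.5816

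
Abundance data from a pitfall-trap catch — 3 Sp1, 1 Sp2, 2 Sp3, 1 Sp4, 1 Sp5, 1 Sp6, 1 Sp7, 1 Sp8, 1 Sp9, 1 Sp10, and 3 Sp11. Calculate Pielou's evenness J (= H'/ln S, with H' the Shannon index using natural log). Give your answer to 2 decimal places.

0.95

Total N = 3+1+2+1+1+1+1+1+1+1+3 = 16, so the proportions are 0.1875, 0.0625, 0.125, 0.0625, 0.0625, 0.0625, 0.0625, 0.0625, 0.0625, 0.0625, 0.1875 (working shown to 4 dp, full precision carried).
H' = −Σ pᵢ ln pᵢ = −((-0.3139) + (-0.1733) + (-0.2599) + (-0.1733) + (-0.1733) + (-0.1733) + (-0.1733) + (-0.1733) + (-0.1733) + (-0.1733) + (-0.3139)) = 2.2740.
With S = 11 species, ln S = 2.3979, so J = 2.2740/2.3979 = 0.9483, i.e. 0.95 to 2 decimal places.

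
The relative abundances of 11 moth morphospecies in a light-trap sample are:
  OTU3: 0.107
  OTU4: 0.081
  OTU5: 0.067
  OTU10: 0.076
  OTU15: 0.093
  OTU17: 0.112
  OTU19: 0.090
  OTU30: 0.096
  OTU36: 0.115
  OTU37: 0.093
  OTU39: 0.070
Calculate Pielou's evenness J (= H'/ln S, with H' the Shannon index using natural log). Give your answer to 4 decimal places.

0.9939

H' = −Σ pᵢ ln pᵢ = −((-0.239137) + (-0.203578) + (-0.181105) + (-0.195854) + (-0.220889) + (-0.245197) + (-0.216715) + (-0.224967) + (-0.248725) + (-0.220889) + (-0.186148)) = 2.383205 (working shown to 6 dp, full precision carried).
With S = 11 species, ln S = 2.397895, so J = 2.383205/2.397895 = 0.993873, i.e. 0.9939 to 4 decimal places.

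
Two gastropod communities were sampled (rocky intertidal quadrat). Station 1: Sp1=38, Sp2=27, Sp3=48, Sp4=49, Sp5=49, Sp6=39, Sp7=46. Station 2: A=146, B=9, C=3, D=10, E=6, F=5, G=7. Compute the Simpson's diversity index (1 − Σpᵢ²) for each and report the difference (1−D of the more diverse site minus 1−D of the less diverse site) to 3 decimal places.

0.477

Station 1: N=296, proportions 0.128378, 0.091216, 0.162162, 0.165541, 0.165541, 0.131757, 0.155405, giving 1−D = 0.852584 (working shown to 6 dp, full precision carried).
Station 2: N=186, proportions 0.784946, 0.048387, 0.016129, 0.053763, 0.032258, 0.026882, 0.037634, giving 1−D = 0.375188.
Difference = |0.852584 − 0.375188| = 0.477396, i.e. 0.477 to 3 decimal places.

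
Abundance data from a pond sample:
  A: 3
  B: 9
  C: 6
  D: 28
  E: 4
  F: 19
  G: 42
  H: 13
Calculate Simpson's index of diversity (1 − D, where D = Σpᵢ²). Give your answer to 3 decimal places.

0.791

Total N = 3+9+6+28+4+19+42+13 = 124, so the proportions are 0.02419, 0.07258, 0.04839, 0.22581, 0.03226, 0.15323, 0.33871, 0.10484 (working shown to 5 dp, full precision carried).
D = 0.02419² + 0.07258² + 0.04839² + 0.22581² + 0.03226² + 0.15323² + 0.33871² + 0.10484² = 0.00059 + 0.00527 + 0.00234 + 0.05099 + 0.00104 + 0.02348 + 0.11472 + 0.01099 = 0.20942.
So 1 − D = 0.79058, i.e. 0.791 to 3 decimal places.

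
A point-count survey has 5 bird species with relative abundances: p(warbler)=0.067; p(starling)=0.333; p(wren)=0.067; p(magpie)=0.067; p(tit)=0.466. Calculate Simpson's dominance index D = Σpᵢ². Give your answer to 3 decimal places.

D = 0.067² + 0.333² + 0.067² + 0.067² + 0.466² = 0.00449 + 0.11089 + 0.00449 + 0.00449 + 0.21716 = 0.34151 (working shown to 5 dp, full precision carried).
To 3 decimal places, D = 0.342.

0.342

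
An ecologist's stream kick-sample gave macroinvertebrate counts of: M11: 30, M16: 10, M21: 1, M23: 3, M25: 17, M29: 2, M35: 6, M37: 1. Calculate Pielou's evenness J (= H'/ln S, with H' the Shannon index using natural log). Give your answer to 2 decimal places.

Total N = 30+10+1+3+17+2+6+1 = 70, so the proportions are 0.4286, 0.1429, 0.0143, 0.0429, 0.2429, 0.0286, 0.0857, 0.0143 (working shown to 4 dp, full precision carried).
H' = −Σ pᵢ ln pᵢ = −((-0.3631) + (-0.2780) + (-0.0607) + (-0.1350) + (-0.3437) + (-0.1016) + (-0.2106) + (-0.0607)) = 1.5534.
With S = 8 species, ln S = 2.0794, so J = 1.5534/2.0794 = 0.7470, i.e. 0.75 to 2 decimal places.

0.75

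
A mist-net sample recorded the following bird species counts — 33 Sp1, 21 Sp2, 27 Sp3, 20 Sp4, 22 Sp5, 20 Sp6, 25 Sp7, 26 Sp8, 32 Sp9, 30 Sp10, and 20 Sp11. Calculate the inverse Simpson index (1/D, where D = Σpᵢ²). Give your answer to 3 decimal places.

10.627

Total N = 33+21+27+20+22+20+25+26+32+30+20 = 276, so the proportions are 0.11956522, 0.07608696, 0.09782609, 0.07246377, 0.07971014, 0.07246377, 0.09057971, 0.0942029, 0.11594203, 0.10869565, 0.07246377 (working shown to 8 dp, full precision carried).
D = 0.11956522² + 0.07608696² + 0.09782609² + 0.07246377² + 0.07971014² + 0.07246377² + 0.09057971² + 0.0942029² + 0.11594203² + 0.10869565² + 0.07246377² = 0.01429584 + 0.00578922 + 0.00956994 + 0.00525100 + 0.00635371 + 0.00525100 + 0.00820468 + 0.00887419 + 0.01344255 + 0.01181474 + 0.00525100 = 0.09409788.
So 1/D = 10.62723, i.e. 10.627 to 3 decimal places.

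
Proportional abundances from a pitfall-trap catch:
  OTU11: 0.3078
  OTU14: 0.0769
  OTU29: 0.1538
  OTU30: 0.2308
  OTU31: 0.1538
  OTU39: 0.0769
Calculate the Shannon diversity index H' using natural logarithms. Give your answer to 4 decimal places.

1.6715

Each pᵢ ln pᵢ term (working shown to 6 dp, full precision carried): 0.3078×(-1.178305)=-0.362682, 0.0769×(-2.565249)=-0.197268, 0.1538×(-1.872102)=-0.287929, 0.2308×(-1.466204)=-0.338400, 0.1538×(-1.872102)=-0.287929, 0.0769×(-2.565249)=-0.197268.
Sum = -1.671476, so H' = 1.6715.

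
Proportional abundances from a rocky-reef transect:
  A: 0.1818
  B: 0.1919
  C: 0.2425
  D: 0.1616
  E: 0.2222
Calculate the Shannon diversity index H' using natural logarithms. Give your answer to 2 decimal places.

1.60

Each pᵢ ln pᵢ term (working shown to 4 dp, full precision carried): 0.1818×(-1.7048)=-0.3099, 0.1919×(-1.6508)=-0.3168, 0.2425×(-1.4168)=-0.3436, 0.1616×(-1.8226)=-0.2945, 0.2222×(-1.5042)=-0.3342.
Sum = -1.5991, so H' = 1.60.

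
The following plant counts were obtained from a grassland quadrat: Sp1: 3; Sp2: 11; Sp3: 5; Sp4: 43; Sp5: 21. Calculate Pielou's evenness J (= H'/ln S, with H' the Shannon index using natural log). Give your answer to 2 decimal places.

0.77

Total N = 3+11+5+43+21 = 83, so the proportions are 0.0361, 0.1325, 0.0602, 0.5181, 0.253 (working shown to 4 dp, full precision carried).
H' = −Σ pᵢ ln pᵢ = −((-0.1200) + (-0.2678) + (-0.1692) + (-0.3407) + (-0.3477)) = 1.2455.
With S = 5 species, ln S = 1.6094, so J = 1.2455/1.6094 = 0.7739, i.e. 0.77 to 2 decimal places.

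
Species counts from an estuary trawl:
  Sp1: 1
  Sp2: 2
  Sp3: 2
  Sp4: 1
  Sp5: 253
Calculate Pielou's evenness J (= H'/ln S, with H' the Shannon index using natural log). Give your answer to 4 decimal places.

Total N = 1+2+2+1+253 = 259, so the proportions are 0.003861, 0.007722, 0.007722, 0.003861, 0.976834 (working shown to 6 dp, full precision carried).
H' = −Σ pᵢ ln pᵢ = −((-0.021455) + (-0.037557) + (-0.037557) + (-0.021455) + (-0.022896)) = 0.140920.
With S = 5 species, ln S = 1.609438, so J = 0.140920/1.609438 = 0.087559, i.e. 0.0876 to 4 decimal places.

0.0876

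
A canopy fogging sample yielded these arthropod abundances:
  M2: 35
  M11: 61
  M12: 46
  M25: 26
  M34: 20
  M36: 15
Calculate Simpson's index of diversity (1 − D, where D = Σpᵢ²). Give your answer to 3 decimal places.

Total N = 35+61+46+26+20+15 = 203, so the proportions are 0.17241, 0.30049, 0.2266, 0.12808, 0.09852, 0.07389 (working shown to 5 dp, full precision carried).
D = 0.17241² + 0.30049² + 0.2266² + 0.12808² + 0.09852² + 0.07389² = 0.02973 + 0.09030 + 0.05135 + 0.01640 + 0.00971 + 0.00546 = 0.20294.
So 1 − D = 0.79706, i.e. 0.797 to 3 decimal places.

0.797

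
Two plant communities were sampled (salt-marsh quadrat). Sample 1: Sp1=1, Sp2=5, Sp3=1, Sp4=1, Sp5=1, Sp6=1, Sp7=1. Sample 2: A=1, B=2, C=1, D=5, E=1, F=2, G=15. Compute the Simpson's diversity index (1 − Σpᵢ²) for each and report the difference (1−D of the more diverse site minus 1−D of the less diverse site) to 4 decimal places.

0.1018

Sample 1: N=11, proportions 0.09090909, 0.45454545, 0.09090909, 0.09090909, 0.09090909, 0.09090909, 0.09090909, giving 1−D = 0.74380165 (working shown to 8 dp, full precision carried).
Sample 2: N=27, proportions 0.03703704, 0.07407407, 0.03703704, 0.18518519, 0.03703704, 0.07407407, 0.55555556, giving 1−D = 0.64197531.
Difference = |0.74380165 − 0.64197531| = 0.10182634, i.e. 0.1018 to 4 decimal places.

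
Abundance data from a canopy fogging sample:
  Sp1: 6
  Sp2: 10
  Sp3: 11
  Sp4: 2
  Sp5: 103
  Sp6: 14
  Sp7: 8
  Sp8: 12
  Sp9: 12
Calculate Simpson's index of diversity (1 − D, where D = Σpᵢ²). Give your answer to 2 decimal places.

0.64

Total N = 6+10+11+2+103+14+8+12+12 = 178, so the proportions are 0.0337, 0.0562, 0.0618, 0.0112, 0.5787, 0.0787, 0.0449, 0.0674, 0.0674 (working shown to 4 dp, full precision carried).
D = 0.0337² + 0.0562² + 0.0618² + 0.0112² + 0.5787² + 0.0787² + 0.0449² + 0.0674² + 0.0674² = 0.0011 + 0.0032 + 0.0038 + 0.0001 + 0.3348 + 0.0062 + 0.0020 + 0.0045 + 0.0045 = 0.3604.
So 1 − D = 0.6396, i.e. 0.64 to 2 decimal places.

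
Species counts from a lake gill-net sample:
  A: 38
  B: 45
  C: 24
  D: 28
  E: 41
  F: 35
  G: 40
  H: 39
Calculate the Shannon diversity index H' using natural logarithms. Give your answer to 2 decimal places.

2.06

Total N = 38+45+24+28+41+35+40+39 = 290, so the proportions are 0.131, 0.1552, 0.0828, 0.0966, 0.1414, 0.1207, 0.1379, 0.1345 (working shown to 4 dp, full precision carried).
Each pᵢ ln pᵢ term: 0.131×(-2.0323)=-0.2663, 0.1552×(-1.8632)=-0.2891, 0.0828×(-2.4918)=-0.2062, 0.0966×(-2.3377)=-0.2257, 0.1414×(-1.9563)=-0.2766, 0.1207×(-2.1145)=-0.2552, 0.1379×(-1.9810)=-0.2732, 0.1345×(-2.0063)=-0.2698.
Sum = -2.0622, so H' = 2.06.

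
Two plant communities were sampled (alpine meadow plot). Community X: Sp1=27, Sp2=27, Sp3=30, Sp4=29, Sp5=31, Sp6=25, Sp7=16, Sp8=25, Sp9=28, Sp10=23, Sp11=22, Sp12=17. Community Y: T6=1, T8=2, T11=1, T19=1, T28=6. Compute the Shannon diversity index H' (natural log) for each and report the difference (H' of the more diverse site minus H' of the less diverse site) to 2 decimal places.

1.17

Community X: N=300, proportions 0.09, 0.09, 0.1, 0.096667, 0.103333, 0.083333, 0.053333, 0.083333, 0.093333, 0.076667, 0.073333, 0.056667, giving H' = 2.467092 (working shown to 6 dp, full precision carried).
Community Y: N=11, proportions 0.090909, 0.181818, 0.090909, 0.090909, 0.545455, giving H' = 1.294545.
Difference = |2.467092 − 1.294545| = 1.172547, i.e. 1.17 to 2 decimal places.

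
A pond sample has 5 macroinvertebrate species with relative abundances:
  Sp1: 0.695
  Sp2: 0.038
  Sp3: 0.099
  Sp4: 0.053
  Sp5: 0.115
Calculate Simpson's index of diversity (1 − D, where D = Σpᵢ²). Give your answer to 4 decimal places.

0.4897

D = 0.695² + 0.038² + 0.099² + 0.053² + 0.115² = 0.483025 + 0.001444 + 0.009801 + 0.002809 + 0.013225 = 0.510304 (working shown to 6 dp, full precision carried).
So 1 − D = 0.489696, i.e. 0.4897 to 4 decimal places.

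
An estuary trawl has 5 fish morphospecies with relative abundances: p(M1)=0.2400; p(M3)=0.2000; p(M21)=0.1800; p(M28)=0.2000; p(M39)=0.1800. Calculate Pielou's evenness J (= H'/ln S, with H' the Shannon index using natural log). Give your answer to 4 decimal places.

0.9964

H' = −Σ pᵢ ln pᵢ = −((-0.342508) + (-0.321888) + (-0.308664) + (-0.321888) + (-0.308664)) = 1.603611 (working shown to 6 dp, full precision carried).
With S = 5 species, ln S = 1.609438, so J = 1.603611/1.609438 = 0.996379, i.e. 0.9964 to 4 decimal places.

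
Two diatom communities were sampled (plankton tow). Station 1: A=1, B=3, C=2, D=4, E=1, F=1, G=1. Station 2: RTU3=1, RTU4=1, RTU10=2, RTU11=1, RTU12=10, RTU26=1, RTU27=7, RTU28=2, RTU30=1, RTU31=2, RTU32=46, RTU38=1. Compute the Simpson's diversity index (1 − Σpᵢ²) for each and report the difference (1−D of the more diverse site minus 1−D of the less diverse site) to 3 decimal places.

Station 1: N=13, proportions 0.07692, 0.23077, 0.15385, 0.30769, 0.07692, 0.07692, 0.07692, giving 1−D = 0.80473 (working shown to 5 dp, full precision carried).
Station 2: N=75, proportions 0.01333, 0.01333, 0.02667, 0.01333, 0.13333, 0.01333, 0.09333, 0.02667, 0.01333, 0.02667, 0.61333, 0.01333, giving 1−D = 0.59413.
Difference = |0.80473 − 0.59413| = 0.21060, i.e. 0.211 to 3 decimal places.

0.211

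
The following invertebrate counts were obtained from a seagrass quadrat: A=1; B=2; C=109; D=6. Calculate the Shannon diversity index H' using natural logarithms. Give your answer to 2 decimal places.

Total N = 1+2+109+6 = 118, so the proportions are 0.0085, 0.0169, 0.9237, 0.0508 (working shown to 4 dp, full precision carried).
Each pᵢ ln pᵢ term: 0.0085×(-4.7707)=-0.0404, 0.0169×(-4.0775)=-0.0691, 0.9237×(-0.0793)=-0.0733, 0.0508×(-2.9789)=-0.1515.
Sum = -0.3343, so H' = 0.33.

0.33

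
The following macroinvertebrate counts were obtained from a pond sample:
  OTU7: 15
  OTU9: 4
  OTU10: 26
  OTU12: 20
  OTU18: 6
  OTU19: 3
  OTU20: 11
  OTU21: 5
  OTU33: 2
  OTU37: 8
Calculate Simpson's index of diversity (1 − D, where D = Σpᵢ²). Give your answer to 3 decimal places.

0.842

Total N = 15+4+26+20+6+3+11+5+2+8 = 100, so the proportions are 0.15, 0.04, 0.26, 0.2, 0.06, 0.03, 0.11, 0.05, 0.02, 0.08 (working shown to 5 dp, full precision carried).
D = 0.15² + 0.04² + 0.26² + 0.2² + 0.06² + 0.03² + 0.11² + 0.05² + 0.02² + 0.08² = 0.02250 + 0.00160 + 0.06760 + 0.04000 + 0.00360 + 0.00090 + 0.01210 + 0.00250 + 0.00040 + 0.00640 = 0.15760.
So 1 − D = 0.84240, i.e. 0.842 to 3 decimal places.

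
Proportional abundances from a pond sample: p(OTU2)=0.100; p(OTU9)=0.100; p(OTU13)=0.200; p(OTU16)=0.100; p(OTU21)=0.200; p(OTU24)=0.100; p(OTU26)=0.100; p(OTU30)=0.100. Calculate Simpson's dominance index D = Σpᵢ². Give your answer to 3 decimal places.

D = 0.1² + 0.1² + 0.2² + 0.1² + 0.2² + 0.1² + 0.1² + 0.1² = 0.01000 + 0.01000 + 0.04000 + 0.01000 + 0.04000 + 0.01000 + 0.01000 + 0.01000 = 0.14000 (working shown to 5 dp, full precision carried).
To 3 decimal places, D = 0.140.

0.140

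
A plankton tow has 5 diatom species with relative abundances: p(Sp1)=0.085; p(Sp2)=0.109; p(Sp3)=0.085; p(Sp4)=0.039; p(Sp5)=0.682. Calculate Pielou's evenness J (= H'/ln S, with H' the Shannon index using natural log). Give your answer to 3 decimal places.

H' = −Σ pᵢ ln pᵢ = −((-0.20953) + (-0.24159) + (-0.20953) + (-0.12652) + (-0.26102)) = 1.04820 (working shown to 5 dp, full precision carried).
With S = 5 species, ln S = 1.60944, so J = 1.04820/1.60944 = 0.65128, i.e. 0.651 to 3 decimal places.

0.651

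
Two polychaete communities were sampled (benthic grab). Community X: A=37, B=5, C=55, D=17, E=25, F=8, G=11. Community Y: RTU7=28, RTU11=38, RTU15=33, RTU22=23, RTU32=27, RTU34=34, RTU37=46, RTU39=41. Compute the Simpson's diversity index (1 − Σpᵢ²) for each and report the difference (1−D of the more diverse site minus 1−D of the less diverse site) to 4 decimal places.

0.0903

Community X: N=158, proportions 0.2341772, 0.0316456, 0.3481013, 0.1075949, 0.1582278, 0.0506329, 0.0696203, giving 1−D = 0.7789617 (working shown to 7 dp, full precision carried).
Community Y: N=270, proportions 0.1037037, 0.1407407, 0.1222222, 0.0851852, 0.1, 0.1259259, 0.1703704, 0.1518519, giving 1−D = 0.8693004.
Difference = |0.7789617 − 0.8693004| = 0.0903387, i.e. 0.0903 to 4 decimal places.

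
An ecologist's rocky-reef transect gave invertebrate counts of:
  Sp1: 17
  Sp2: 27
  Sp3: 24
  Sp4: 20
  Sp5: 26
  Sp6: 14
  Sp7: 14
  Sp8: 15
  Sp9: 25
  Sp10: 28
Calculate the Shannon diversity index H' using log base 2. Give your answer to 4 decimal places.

Total N = 17+27+24+20+26+14+14+15+25+28 = 210, so the proportions are 0.080952, 0.128571, 0.114286, 0.095238, 0.12381, 0.066667, 0.066667, 0.071429, 0.119048, 0.133333 (working shown to 6 dp, full precision carried).
Each pᵢ log₂ pᵢ term: 0.080952×(-3.626783)=-0.293597, 0.128571×(-2.959358)=-0.380489, 0.114286×(-3.129283)=-0.357632, 0.095238×(-3.392317)=-0.323078, 0.12381×(-3.013806)=-0.373138, 0.066667×(-3.906891)=-0.260459, 0.066667×(-3.906891)=-0.260459, 0.071429×(-3.807355)=-0.271954, 0.119048×(-3.070389)=-0.365523, 0.133333×(-2.906891)=-0.387585.
Sum = -3.273914, so H' = 3.2739.

3.2739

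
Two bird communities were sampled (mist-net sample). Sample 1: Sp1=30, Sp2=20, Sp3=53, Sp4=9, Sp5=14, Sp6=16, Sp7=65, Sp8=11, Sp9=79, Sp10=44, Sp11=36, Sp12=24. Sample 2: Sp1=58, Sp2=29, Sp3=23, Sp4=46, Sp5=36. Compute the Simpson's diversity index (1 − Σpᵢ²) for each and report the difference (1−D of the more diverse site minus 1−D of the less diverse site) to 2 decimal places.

Sample 1: N=401, proportions 0.0748, 0.0499, 0.1322, 0.0224, 0.0349, 0.0399, 0.1621, 0.0274, 0.197, 0.1097, 0.0898, 0.0599, giving 1−D = 0.8816 (working shown to 4 dp, full precision carried).
Sample 2: N=192, proportions 0.3021, 0.151, 0.1198, 0.2396, 0.1875, giving 1−D = 0.7790.
Difference = |0.8816 − 0.7790| = 0.1026, i.e. 0.10 to 2 decimal places.

0.10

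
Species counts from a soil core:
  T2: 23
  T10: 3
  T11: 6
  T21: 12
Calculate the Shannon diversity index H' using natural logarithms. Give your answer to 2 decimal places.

Total N = 23+3+6+12 = 44, so the proportions are 0.5227, 0.0682, 0.1364, 0.2727 (working shown to 4 dp, full precision carried).
Each pᵢ ln pᵢ term: 0.5227×(-0.6487)=-0.3391, 0.0682×(-2.6856)=-0.1831, 0.1364×(-1.9924)=-0.2717, 0.2727×(-1.2993)=-0.3543.
Sum = -1.1482, so H' = 1.15.

1.15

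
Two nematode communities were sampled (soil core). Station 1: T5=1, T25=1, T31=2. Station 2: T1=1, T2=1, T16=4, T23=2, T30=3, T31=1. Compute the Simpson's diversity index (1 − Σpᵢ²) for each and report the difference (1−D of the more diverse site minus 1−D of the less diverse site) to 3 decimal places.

Station 1: N=4, proportions 0.25, 0.25, 0.5, giving 1−D = 0.62500 (working shown to 5 dp, full precision carried).
Station 2: N=12, proportions 0.08333, 0.08333, 0.33333, 0.16667, 0.25, 0.08333, giving 1−D = 0.77778.
Difference = |0.62500 − 0.77778| = 0.15278, i.e. 0.153 to 3 decimal places.

0.153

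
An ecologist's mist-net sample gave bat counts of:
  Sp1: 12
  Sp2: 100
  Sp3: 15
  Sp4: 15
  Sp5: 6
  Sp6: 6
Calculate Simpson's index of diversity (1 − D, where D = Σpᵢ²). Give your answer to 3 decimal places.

0.550

Total N = 12+100+15+15+6+6 = 154, so the proportions are 0.07792, 0.64935, 0.0974, 0.0974, 0.03896, 0.03896 (working shown to 5 dp, full precision carried).
D = 0.07792² + 0.64935² + 0.0974² + 0.0974² + 0.03896² + 0.03896² = 0.00607 + 0.42166 + 0.00949 + 0.00949 + 0.00152 + 0.00152 = 0.44974.
So 1 − D = 0.55026, i.e. 0.550 to 3 decimal places.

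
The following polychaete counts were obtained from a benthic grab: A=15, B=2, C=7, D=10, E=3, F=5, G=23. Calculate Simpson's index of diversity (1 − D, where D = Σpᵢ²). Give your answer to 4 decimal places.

Total N = 15+2+7+10+3+5+23 = 65, so the proportions are 0.230769, 0.030769, 0.107692, 0.153846, 0.046154, 0.076923, 0.353846 (working shown to 6 dp, full precision carried).
D = 0.230769² + 0.030769² + 0.107692² + 0.153846² + 0.046154² + 0.076923² + 0.353846² = 0.053254 + 0.000947 + 0.011598 + 0.023669 + 0.002130 + 0.005917 + 0.125207 = 0.222722.
So 1 − D = 0.777278, i.e. 0.7773 to 4 decimal places.

0.7773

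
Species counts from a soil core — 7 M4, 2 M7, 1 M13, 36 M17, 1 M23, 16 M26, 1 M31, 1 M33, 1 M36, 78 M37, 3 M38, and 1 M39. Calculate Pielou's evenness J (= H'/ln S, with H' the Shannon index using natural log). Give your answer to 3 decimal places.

Total N = 7+2+1+36+1+16+1+1+1+78+3+1 = 148, so the proportions are 0.0473, 0.01351, 0.00676, 0.24324, 0.00676, 0.10811, 0.00676, 0.00676, 0.00676, 0.52703, 0.02027, 0.00676 (working shown to 5 dp, full precision carried).
H' = −Σ pᵢ ln pᵢ = −((-0.14432) + (-0.05816) + (-0.03376) + (-0.34387) + (-0.03376) + (-0.24050) + (-0.03376) + (-0.03376) + (-0.03376) + (-0.33756) + (-0.07903) + (-0.03376)) = 1.40603.
With S = 12 species, ln S = 2.48491, so J = 1.40603/2.48491 = 0.56583, i.e. 0.566 to 3 decimal places.

0.566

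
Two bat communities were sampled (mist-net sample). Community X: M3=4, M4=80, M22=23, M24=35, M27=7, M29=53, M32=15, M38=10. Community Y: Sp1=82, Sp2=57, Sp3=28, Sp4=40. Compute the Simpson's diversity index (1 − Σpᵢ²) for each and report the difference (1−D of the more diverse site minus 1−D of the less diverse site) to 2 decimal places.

0.07

Community X: N=227, proportions 0.0176, 0.3524, 0.1013, 0.1542, 0.0308, 0.2335, 0.0661, 0.0441, giving 1−D = 0.7797 (working shown to 4 dp, full precision carried).
Community Y: N=207, proportions 0.3961, 0.2754, 0.1353, 0.1932, giving 1−D = 0.7116.
Difference = |0.7797 − 0.7116| = 0.0681, i.e. 0.07 to 2 decimal places.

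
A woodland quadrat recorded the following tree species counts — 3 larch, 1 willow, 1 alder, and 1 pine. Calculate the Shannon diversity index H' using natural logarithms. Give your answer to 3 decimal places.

Total N = 3+1+1+1 = 6, so the proportions are 0.5, 0.16667, 0.16667, 0.16667 (working shown to 5 dp, full precision carried).
Each pᵢ ln pᵢ term: 0.5×(-0.69315)=-0.34657, 0.16667×(-1.79176)=-0.29863, 0.16667×(-1.79176)=-0.29863, 0.16667×(-1.79176)=-0.29863.
Sum = -1.24245, so H' = 1.242.

1.242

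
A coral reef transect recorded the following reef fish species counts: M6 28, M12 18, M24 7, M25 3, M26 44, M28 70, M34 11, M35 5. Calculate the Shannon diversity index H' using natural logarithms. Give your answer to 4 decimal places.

Total N = 28+18+7+3+44+70+11+5 = 186, so the proportions are 0.150538, 0.096774, 0.037634, 0.016129, 0.236559, 0.376344, 0.05914, 0.026882 (working shown to 6 dp, full precision carried).
Each pᵢ ln pᵢ term: 0.150538×(-1.893542)=-0.285049, 0.096774×(-2.335375)=-0.226004, 0.037634×(-3.279837)=-0.123435, 0.016129×(-4.127134)=-0.066567, 0.236559×(-1.441557)=-0.341013, 0.376344×(-0.977251)=-0.367783, 0.05914×(-2.827851)=-0.167239, 0.026882×(-3.616309)=-0.097213.
Sum = -1.674302, so H' = 1.6743.

1.6743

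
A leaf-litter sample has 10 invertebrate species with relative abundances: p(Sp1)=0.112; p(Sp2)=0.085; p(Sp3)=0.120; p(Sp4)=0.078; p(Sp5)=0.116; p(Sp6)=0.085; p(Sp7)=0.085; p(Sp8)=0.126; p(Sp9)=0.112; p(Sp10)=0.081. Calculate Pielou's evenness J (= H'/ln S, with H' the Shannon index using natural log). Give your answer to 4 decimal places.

0.9932

H' = −Σ pᵢ ln pᵢ = −((-0.245197) + (-0.209534) + (-0.254432) + (-0.198982) + (-0.249883) + (-0.209534) + (-0.209534) + (-0.261006) + (-0.245197) + (-0.203578)) = 2.286875 (working shown to 6 dp, full precision carried).
With S = 10 species, ln S = 2.302585, so J = 2.286875/2.302585 = 0.993177, i.e. 0.9932 to 4 decimal places.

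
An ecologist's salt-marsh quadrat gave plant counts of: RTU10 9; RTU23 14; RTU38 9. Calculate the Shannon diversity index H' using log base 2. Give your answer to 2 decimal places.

1.55

Total N = 9+14+9 = 32, so the proportions are 0.2812, 0.4375, 0.2812 (working shown to 4 dp, full precision carried).
Each pᵢ log₂ pᵢ term: 0.2812×(-1.8301)=-0.5147, 0.4375×(-1.1926)=-0.5218, 0.2812×(-1.8301)=-0.5147.
Sum = -1.5512, so H' = 1.55.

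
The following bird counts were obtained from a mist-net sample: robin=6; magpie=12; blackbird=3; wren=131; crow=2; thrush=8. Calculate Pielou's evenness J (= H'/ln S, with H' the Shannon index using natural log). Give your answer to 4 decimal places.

Total N = 6+12+3+131+2+8 = 162, so the proportions are 0.037037, 0.074074, 0.018519, 0.808642, 0.012346, 0.049383 (working shown to 6 dp, full precision carried).
H' = −Σ pᵢ ln pᵢ = −((-0.122068) + (-0.192792) + (-0.073870) + (-0.171755) + (-0.054252) + (-0.148551)) = 0.763288.
With S = 6 species, ln S = 1.791759, so J = 0.763288/1.791759 = 0.425999, i.e. 0.4260 to 4 decimal places.

0.4260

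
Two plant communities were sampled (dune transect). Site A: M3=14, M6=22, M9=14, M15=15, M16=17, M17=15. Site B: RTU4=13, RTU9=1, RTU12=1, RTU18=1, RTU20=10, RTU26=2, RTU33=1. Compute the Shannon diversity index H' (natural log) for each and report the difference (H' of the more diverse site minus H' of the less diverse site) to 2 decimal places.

Site A: N=97, proportions 0.1443, 0.2268, 0.1443, 0.1546, 0.1753, 0.1546, giving H' = 1.7778 (working shown to 4 dp, full precision carried).
Site B: N=29, proportions 0.4483, 0.0345, 0.0345, 0.0345, 0.3448, 0.069, 0.0345, giving H' = 1.3757.
Difference = |1.7778 − 1.3757| = 0.4021, i.e. 0.40 to 2 decimal places.

0.40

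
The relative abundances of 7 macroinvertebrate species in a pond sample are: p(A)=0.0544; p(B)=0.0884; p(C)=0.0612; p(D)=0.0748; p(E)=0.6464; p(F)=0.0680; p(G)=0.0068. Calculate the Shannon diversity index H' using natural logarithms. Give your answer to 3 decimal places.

Each pᵢ ln pᵢ term (working shown to 5 dp, full precision carried): 0.0544×(-2.91139)=-0.15838, 0.0884×(-2.42588)=-0.21445, 0.0612×(-2.79361)=-0.17097, 0.0748×(-2.59294)=-0.19395, 0.6464×(-0.43634)=-0.28205, 0.068×(-2.68825)=-0.18280, 0.0068×(-4.99083)=-0.03394.
Sum = -1.23653, so H' = 1.237.

1.237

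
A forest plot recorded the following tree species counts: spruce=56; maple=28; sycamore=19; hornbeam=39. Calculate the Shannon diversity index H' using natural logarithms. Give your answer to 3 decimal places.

Total N = 56+28+19+39 = 142, so the proportions are 0.39437, 0.19718, 0.1338, 0.27465 (working shown to 5 dp, full precision carried).
Each pᵢ ln pᵢ term: 0.39437×(-0.93048)=-0.36695, 0.19718×(-1.62362)=-0.32015, 0.1338×(-2.01139)=-0.26913, 0.27465×(-1.29227)=-0.35492.
Sum = -1.31115, so H' = 1.311.

1.311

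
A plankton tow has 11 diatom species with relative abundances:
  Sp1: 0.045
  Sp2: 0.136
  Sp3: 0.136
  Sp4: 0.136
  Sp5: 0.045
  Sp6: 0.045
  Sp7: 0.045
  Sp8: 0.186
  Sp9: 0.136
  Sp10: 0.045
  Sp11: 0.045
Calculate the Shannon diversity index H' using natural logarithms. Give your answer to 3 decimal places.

2.235

Each pᵢ ln pᵢ term (working shown to 5 dp, full precision carried): 0.045×(-3.10109)=-0.13955, 0.136×(-1.99510)=-0.27133, 0.136×(-1.99510)=-0.27133, 0.136×(-1.99510)=-0.27133, 0.045×(-3.10109)=-0.13955, 0.045×(-3.10109)=-0.13955, 0.045×(-3.10109)=-0.13955, 0.186×(-1.68201)=-0.31285, 0.136×(-1.99510)=-0.27133, 0.045×(-3.10109)=-0.13955, 0.045×(-3.10109)=-0.13955.
Sum = -2.23548, so H' = 2.235.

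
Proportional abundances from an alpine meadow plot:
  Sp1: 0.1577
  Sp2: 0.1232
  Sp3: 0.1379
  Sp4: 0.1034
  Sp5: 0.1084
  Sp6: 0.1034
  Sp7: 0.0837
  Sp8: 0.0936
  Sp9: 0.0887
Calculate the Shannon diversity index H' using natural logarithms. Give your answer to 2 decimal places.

Each pᵢ ln pᵢ term (working shown to 4 dp, full precision carried): 0.1577×(-1.8471)=-0.2913, 0.1232×(-2.0939)=-0.2580, 0.1379×(-1.9812)=-0.2732, 0.1034×(-2.2692)=-0.2346, 0.1084×(-2.2219)=-0.2409, 0.1034×(-2.2692)=-0.2346, 0.0837×(-2.4805)=-0.2076, 0.0936×(-2.3687)=-0.2217, 0.0887×(-2.4225)=-0.2149.
Sum = -2.1768, so H' = 2.18.

2.18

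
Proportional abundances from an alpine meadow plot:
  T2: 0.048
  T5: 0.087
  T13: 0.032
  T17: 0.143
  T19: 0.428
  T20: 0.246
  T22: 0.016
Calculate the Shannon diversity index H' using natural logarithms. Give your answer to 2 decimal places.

1.52

Each pᵢ ln pᵢ term (working shown to 4 dp, full precision carried): 0.048×(-3.0366)=-0.1458, 0.087×(-2.4418)=-0.2124, 0.032×(-3.4420)=-0.1101, 0.143×(-1.9449)=-0.2781, 0.428×(-0.8486)=-0.3632, 0.246×(-1.4024)=-0.3450, 0.016×(-4.1352)=-0.0662.
Sum = -1.5208, so H' = 1.52.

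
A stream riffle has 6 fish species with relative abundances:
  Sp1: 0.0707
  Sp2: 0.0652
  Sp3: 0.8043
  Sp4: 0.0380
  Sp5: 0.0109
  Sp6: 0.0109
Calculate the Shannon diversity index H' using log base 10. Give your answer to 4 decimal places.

0.3315

Each pᵢ log₁₀ pᵢ term (working shown to 6 dp, full precision carried): 0.0707×(-1.150581)=-0.081346, 0.0652×(-1.185752)=-0.077311, 0.8043×(-0.094582)=-0.076072, 0.038×(-1.420216)=-0.053968, 0.0109×(-1.962574)=-0.021392, 0.0109×(-1.962574)=-0.021392.
Sum = -0.331482, so H' = 0.3315.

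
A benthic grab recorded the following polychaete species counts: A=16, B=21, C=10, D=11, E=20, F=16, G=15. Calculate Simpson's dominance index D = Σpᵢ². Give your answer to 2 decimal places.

Total N = 16+21+10+11+20+16+15 = 109, so the proportions are 0.1468, 0.1927, 0.0917, 0.1009, 0.1835, 0.1468, 0.1376 (working shown to 4 dp, full precision carried).
D = 0.1468² + 0.1927² + 0.0917² + 0.1009² + 0.1835² + 0.1468² + 0.1376² = 0.0215 + 0.0371 + 0.0084 + 0.0102 + 0.0337 + 0.0215 + 0.0189 = 0.1514.
To 2 decimal places, D = 0.15.

0.15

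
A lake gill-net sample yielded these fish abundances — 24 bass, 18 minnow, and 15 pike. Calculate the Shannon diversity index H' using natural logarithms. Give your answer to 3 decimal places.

1.080

Total N = 24+18+15 = 57, so the proportions are 0.42105, 0.31579, 0.26316 (working shown to 5 dp, full precision carried).
Each pᵢ ln pᵢ term: 0.42105×(-0.86500)=-0.36421, 0.31579×(-1.15268)=-0.36400, 0.26316×(-1.33500)=-0.35132.
Sum = -1.07953, so H' = 1.080.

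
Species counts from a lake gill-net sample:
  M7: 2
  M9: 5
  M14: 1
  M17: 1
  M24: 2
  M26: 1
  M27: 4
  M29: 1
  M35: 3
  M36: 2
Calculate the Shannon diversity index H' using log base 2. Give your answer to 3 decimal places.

3.079

Total N = 2+5+1+1+2+1+4+1+3+2 = 22, so the proportions are 0.09091, 0.22727, 0.04545, 0.04545, 0.09091, 0.04545, 0.18182, 0.04545, 0.13636, 0.09091 (working shown to 5 dp, full precision carried).
Each pᵢ log₂ pᵢ term: 0.09091×(-3.45943)=-0.31449, 0.22727×(-2.13750)=-0.48580, 0.04545×(-4.45943)=-0.20270, 0.04545×(-4.45943)=-0.20270, 0.09091×(-3.45943)=-0.31449, 0.04545×(-4.45943)=-0.20270, 0.18182×(-2.45943)=-0.44717, 0.04545×(-4.45943)=-0.20270, 0.13636×(-2.87447)=-0.39197, 0.09091×(-3.45943)=-0.31449.
Sum = -3.07923, so H' = 3.079.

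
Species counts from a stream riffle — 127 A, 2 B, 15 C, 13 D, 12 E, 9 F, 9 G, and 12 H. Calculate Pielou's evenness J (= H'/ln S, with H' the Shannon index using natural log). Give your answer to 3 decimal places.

Total N = 127+2+15+13+12+9+9+12 = 199, so the proportions are 0.63819, 0.01005, 0.07538, 0.06533, 0.0603, 0.04523, 0.04523, 0.0603 (working shown to 5 dp, full precision carried).
H' = −Σ pᵢ ln pᵢ = −((-0.28662) + (-0.04623) + (-0.19487) + (-0.17823) + (-0.16935) + (-0.14002) + (-0.14002) + (-0.16935)) = 1.32471.
With S = 8 species, ln S = 2.07944, so J = 1.32471/2.07944 = 0.63705, i.e. 0.637 to 3 decimal places.

0.637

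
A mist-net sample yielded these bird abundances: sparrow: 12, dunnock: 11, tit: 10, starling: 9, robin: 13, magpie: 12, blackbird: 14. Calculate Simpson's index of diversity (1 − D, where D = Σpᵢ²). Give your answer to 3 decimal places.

0.854

Total N = 12+11+10+9+13+12+14 = 81, so the proportions are 0.14815, 0.1358, 0.12346, 0.11111, 0.16049, 0.14815, 0.17284 (working shown to 5 dp, full precision carried).
D = 0.14815² + 0.1358² + 0.12346² + 0.11111² + 0.16049² + 0.14815² + 0.17284² = 0.02195 + 0.01844 + 0.01524 + 0.01235 + 0.02576 + 0.02195 + 0.02987 = 0.14556.
So 1 − D = 0.85444, i.e. 0.854 to 3 decimal places.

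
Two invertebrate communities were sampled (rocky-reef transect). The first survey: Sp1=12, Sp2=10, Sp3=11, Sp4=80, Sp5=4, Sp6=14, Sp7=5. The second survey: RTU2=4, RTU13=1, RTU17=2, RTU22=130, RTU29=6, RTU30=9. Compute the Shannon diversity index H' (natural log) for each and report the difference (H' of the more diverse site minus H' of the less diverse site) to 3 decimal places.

The first survey: N=136, proportions 0.08824, 0.07353, 0.08088, 0.58824, 0.02941, 0.10294, 0.03676, giving H' = 1.38087 (working shown to 5 dp, full precision carried).
The second survey: N=152, proportions 0.02632, 0.00658, 0.01316, 0.85526, 0.03947, 0.05921, giving H' = 0.61443.
Difference = |1.38087 − 0.61443| = 0.76644, i.e. 0.766 to 3 decimal places.

0.766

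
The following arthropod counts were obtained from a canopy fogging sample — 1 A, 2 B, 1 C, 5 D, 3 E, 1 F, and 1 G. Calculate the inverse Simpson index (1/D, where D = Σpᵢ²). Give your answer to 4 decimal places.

Total N = 1+2+1+5+3+1+1 = 14, so the proportions are 0.07142857, 0.14285714, 0.07142857, 0.35714286, 0.21428571, 0.07142857, 0.07142857 (working shown to 8 dp, full precision carried).
D = 0.07142857² + 0.14285714² + 0.07142857² + 0.35714286² + 0.21428571² + 0.07142857² + 0.07142857² = 0.00510204 + 0.02040816 + 0.00510204 + 0.12755102 + 0.04591837 + 0.00510204 + 0.00510204 = 0.21428571.
So 1/D = 4.666667, i.e. 4.6667 to 4 decimal places.

4.6667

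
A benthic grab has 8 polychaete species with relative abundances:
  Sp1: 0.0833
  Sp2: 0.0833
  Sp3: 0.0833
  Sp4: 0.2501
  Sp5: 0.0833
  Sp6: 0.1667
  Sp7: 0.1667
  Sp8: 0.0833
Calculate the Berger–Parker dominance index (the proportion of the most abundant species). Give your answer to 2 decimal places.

The largest proportion is 0.2501, i.e. d = 0.25 to 2 decimal places.

0.25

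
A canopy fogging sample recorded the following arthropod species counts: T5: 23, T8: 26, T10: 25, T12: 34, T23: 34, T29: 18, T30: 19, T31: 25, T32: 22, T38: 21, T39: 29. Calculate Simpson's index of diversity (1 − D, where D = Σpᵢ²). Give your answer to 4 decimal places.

0.9052

Total N = 23+26+25+34+34+18+19+25+22+21+29 = 276, so the proportions are 0.083333, 0.094203, 0.09058, 0.123188, 0.123188, 0.065217, 0.068841, 0.09058, 0.07971, 0.076087, 0.105072 (working shown to 6 dp, full precision carried).
D = 0.083333² + 0.094203² + 0.09058² + 0.123188² + 0.123188² + 0.065217² + 0.068841² + 0.09058² + 0.07971² + 0.076087² + 0.105072² = 0.006944 + 0.008874 + 0.008205 + 0.015175 + 0.015175 + 0.004253 + 0.004739 + 0.008205 + 0.006354 + 0.005789 + 0.011040 = 0.094754.
So 1 − D = 0.905246, i.e. 0.9052 to 4 decimal places.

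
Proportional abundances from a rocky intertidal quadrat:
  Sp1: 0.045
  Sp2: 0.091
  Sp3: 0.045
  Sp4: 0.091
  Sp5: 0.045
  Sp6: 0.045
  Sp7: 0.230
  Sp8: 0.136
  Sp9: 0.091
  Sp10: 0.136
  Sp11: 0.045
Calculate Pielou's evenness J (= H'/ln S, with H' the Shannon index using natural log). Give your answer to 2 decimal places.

0.93

H' = −Σ pᵢ ln pᵢ = −((-0.1395) + (-0.2181) + (-0.1395) + (-0.2181) + (-0.1395) + (-0.1395) + (-0.3380) + (-0.2713) + (-0.2181) + (-0.2713) + (-0.1395)) = 2.2328 (working shown to 4 dp, full precision carried).
With S = 11 species, ln S = 2.3979, so J = 2.2328/2.3979 = 0.9311, i.e. 0.93 to 2 decimal places.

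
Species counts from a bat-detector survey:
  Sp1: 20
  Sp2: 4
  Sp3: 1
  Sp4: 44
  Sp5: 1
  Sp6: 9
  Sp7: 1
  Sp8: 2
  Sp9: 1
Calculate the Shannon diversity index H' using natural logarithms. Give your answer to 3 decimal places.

1.369

Total N = 20+4+1+44+1+9+1+2+1 = 83, so the proportions are 0.24096, 0.04819, 0.01205, 0.53012, 0.01205, 0.10843, 0.01205, 0.0241, 0.01205 (working shown to 5 dp, full precision carried).
Each pᵢ ln pᵢ term: 0.24096×(-1.42311)=-0.34292, 0.04819×(-3.03255)=-0.14615, 0.01205×(-4.41884)=-0.05324, 0.53012×(-0.63465)=-0.33644, 0.01205×(-4.41884)=-0.05324, 0.10843×(-2.22162)=-0.24090, 0.01205×(-4.41884)=-0.05324, 0.0241×(-3.72569)=-0.08978, 0.01205×(-4.41884)=-0.05324.
Sum = -1.36914, so H' = 1.369.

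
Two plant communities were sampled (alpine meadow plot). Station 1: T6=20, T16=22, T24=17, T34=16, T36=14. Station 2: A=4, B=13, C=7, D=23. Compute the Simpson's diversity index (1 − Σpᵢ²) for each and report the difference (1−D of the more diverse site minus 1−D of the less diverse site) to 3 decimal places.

Station 1: N=89, proportions 0.224719, 0.247191, 0.191011, 0.179775, 0.157303, giving 1−D = 0.794849 (working shown to 6 dp, full precision carried).
Station 2: N=47, proportions 0.085106, 0.276596, 0.148936, 0.489362, giving 1−D = 0.654595.
Difference = |0.794849 − 0.654595| = 0.140254, i.e. 0.140 to 3 decimal places.

0.140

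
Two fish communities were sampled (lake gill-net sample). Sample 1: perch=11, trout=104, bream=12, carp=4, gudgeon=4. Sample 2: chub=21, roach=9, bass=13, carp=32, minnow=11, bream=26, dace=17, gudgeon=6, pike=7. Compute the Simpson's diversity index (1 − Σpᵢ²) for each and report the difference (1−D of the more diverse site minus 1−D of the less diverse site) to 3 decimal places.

0.467

Sample 1: N=135, proportions 0.08148, 0.77037, 0.08889, 0.02963, 0.02963, giving 1−D = 0.39023 (working shown to 5 dp, full precision carried).
Sample 2: N=142, proportions 0.14789, 0.06338, 0.09155, 0.22535, 0.07746, 0.1831, 0.11972, 0.04225, 0.0493, giving 1−D = 0.85687.
Difference = |0.39023 − 0.85687| = 0.46664, i.e. 0.467 to 3 decimal places.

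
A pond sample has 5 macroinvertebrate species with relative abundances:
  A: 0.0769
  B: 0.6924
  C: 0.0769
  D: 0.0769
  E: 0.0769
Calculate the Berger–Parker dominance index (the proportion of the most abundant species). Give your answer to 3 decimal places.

The largest proportion is 0.6924, i.e. d = 0.692 to 3 decimal places.

0.692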